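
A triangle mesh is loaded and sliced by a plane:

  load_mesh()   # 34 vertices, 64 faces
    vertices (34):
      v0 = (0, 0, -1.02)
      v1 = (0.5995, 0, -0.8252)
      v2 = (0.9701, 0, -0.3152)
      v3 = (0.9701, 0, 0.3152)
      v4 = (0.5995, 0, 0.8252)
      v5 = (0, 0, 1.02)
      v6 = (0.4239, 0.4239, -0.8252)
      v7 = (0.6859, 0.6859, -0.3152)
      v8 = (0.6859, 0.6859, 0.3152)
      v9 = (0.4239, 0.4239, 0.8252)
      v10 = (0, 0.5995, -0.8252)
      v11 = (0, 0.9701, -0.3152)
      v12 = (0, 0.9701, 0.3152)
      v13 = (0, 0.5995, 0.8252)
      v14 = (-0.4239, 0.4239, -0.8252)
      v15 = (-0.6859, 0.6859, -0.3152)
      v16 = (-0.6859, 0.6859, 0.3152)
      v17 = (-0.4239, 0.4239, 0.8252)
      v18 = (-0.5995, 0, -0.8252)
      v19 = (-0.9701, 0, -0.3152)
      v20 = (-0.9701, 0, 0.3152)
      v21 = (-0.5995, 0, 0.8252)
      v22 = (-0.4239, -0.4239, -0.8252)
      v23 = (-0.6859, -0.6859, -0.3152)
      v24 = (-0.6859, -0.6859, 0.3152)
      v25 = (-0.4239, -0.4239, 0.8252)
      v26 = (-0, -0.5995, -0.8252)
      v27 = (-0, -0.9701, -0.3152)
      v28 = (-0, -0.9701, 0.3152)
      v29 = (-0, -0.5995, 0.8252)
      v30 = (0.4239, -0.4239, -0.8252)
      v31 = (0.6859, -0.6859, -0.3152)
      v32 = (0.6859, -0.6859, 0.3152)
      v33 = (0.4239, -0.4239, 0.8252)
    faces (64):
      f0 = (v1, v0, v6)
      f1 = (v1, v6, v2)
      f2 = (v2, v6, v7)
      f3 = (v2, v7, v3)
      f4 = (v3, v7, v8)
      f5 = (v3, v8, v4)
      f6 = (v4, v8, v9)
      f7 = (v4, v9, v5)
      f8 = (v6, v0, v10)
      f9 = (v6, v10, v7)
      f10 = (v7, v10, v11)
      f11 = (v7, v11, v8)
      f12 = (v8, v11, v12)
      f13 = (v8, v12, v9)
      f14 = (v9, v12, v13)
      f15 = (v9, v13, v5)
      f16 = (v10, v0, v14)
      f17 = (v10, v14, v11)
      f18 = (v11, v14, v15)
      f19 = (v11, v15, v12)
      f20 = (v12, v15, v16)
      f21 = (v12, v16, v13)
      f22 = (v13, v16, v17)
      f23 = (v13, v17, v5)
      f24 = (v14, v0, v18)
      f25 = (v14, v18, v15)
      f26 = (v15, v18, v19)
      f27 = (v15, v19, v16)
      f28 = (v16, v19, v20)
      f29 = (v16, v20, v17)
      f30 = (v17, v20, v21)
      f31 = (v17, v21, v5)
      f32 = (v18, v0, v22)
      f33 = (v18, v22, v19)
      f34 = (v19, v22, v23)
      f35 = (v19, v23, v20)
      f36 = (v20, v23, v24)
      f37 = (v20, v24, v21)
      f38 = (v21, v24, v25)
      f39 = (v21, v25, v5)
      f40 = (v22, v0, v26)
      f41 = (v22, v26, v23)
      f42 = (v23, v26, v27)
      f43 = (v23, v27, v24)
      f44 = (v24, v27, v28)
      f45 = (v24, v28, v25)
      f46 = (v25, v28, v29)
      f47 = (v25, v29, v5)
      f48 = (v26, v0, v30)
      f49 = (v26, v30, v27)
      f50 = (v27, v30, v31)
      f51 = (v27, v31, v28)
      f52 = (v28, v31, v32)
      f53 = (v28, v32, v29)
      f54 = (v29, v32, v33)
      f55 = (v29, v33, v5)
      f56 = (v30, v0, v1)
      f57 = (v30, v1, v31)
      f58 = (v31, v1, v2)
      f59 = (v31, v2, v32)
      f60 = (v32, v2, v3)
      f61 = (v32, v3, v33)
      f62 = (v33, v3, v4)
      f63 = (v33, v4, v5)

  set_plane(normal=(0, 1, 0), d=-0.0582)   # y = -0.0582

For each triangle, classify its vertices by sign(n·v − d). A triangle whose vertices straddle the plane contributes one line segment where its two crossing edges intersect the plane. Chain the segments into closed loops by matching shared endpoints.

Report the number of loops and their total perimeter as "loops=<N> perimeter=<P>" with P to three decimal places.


Straddling triangles (20 of 64):
  (v18,v0,v22) [++-] → (-0.0582, -0.0582, -0.993255)–(-0.575391, -0.0582, -0.8252)  len=0.5438
  (v18,v22,v19) [+-+] → (-0.575391, -0.0582, -0.8252)–(-0.895109, -0.0582, -0.385221)  len=0.5439
  (v19,v22,v23) [+--] → (-0.895109, -0.0582, -0.385221)–(-0.945985, -0.0582, -0.3152)  len=0.0866
  (v19,v23,v20) [+-+] → (-0.945985, -0.0582, -0.3152)–(-0.945985, -0.0582, 0.261709)  len=0.5769
  (v20,v23,v24) [+--] → (-0.945985, -0.0582, 0.261709)–(-0.945985, -0.0582, 0.3152)  len=0.0535
  (v20,v24,v21) [+-+] → (-0.945985, -0.0582, 0.3152)–(-0.606831, -0.0582, 0.781925)  len=0.5769
  (v21,v24,v25) [+--] → (-0.606831, -0.0582, 0.781925)–(-0.575391, -0.0582, 0.8252)  len=0.0535
  (v21,v25,v5) [+-+] → (-0.575391, -0.0582, 0.8252)–(-0.0582, -0.0582, 0.993255)  len=0.5438
  (v22,v0,v26) [-+-] → (-0.0582, -0.0582, -0.993255)–(0, -0.0582, -1.00109)  len=0.0587
  (v25,v29,v5) [--+] → (0, -0.0582, 1.00109)–(-0.0582, -0.0582, 0.993255)  len=0.0587
  (v26,v0,v30) [-+-] → (0, -0.0582, -1.00109)–(0.0582, -0.0582, -0.993255)  len=0.0587
  (v29,v33,v5) [--+] → (0.0582, -0.0582, 0.993255)–(0, -0.0582, 1.00109)  len=0.0587
  (v30,v0,v1) [-++] → (0.0582, -0.0582, -0.993255)–(0.575391, -0.0582, -0.8252)  len=0.5438
  (v30,v1,v31) [-+-] → (0.575391, -0.0582, -0.8252)–(0.606831, -0.0582, -0.781925)  len=0.0535
  (v31,v1,v2) [-++] → (0.606831, -0.0582, -0.781925)–(0.945985, -0.0582, -0.3152)  len=0.5769
  (v31,v2,v32) [-+-] → (0.945985, -0.0582, -0.3152)–(0.945985, -0.0582, -0.261709)  len=0.0535
  (v32,v2,v3) [-++] → (0.945985, -0.0582, -0.261709)–(0.945985, -0.0582, 0.3152)  len=0.5769
  (v32,v3,v33) [-+-] → (0.945985, -0.0582, 0.3152)–(0.895109, -0.0582, 0.385221)  len=0.0866
  (v33,v3,v4) [-++] → (0.895109, -0.0582, 0.385221)–(0.575391, -0.0582, 0.8252)  len=0.5439
  (v33,v4,v5) [-++] → (0.575391, -0.0582, 0.8252)–(0.0582, -0.0582, 0.993255)  len=0.5438

Chained into 1 loop(s):
  loop 1: 20 segments, perimeter = 6.1927
Total perimeter = 6.193

loops=1 perimeter=6.193


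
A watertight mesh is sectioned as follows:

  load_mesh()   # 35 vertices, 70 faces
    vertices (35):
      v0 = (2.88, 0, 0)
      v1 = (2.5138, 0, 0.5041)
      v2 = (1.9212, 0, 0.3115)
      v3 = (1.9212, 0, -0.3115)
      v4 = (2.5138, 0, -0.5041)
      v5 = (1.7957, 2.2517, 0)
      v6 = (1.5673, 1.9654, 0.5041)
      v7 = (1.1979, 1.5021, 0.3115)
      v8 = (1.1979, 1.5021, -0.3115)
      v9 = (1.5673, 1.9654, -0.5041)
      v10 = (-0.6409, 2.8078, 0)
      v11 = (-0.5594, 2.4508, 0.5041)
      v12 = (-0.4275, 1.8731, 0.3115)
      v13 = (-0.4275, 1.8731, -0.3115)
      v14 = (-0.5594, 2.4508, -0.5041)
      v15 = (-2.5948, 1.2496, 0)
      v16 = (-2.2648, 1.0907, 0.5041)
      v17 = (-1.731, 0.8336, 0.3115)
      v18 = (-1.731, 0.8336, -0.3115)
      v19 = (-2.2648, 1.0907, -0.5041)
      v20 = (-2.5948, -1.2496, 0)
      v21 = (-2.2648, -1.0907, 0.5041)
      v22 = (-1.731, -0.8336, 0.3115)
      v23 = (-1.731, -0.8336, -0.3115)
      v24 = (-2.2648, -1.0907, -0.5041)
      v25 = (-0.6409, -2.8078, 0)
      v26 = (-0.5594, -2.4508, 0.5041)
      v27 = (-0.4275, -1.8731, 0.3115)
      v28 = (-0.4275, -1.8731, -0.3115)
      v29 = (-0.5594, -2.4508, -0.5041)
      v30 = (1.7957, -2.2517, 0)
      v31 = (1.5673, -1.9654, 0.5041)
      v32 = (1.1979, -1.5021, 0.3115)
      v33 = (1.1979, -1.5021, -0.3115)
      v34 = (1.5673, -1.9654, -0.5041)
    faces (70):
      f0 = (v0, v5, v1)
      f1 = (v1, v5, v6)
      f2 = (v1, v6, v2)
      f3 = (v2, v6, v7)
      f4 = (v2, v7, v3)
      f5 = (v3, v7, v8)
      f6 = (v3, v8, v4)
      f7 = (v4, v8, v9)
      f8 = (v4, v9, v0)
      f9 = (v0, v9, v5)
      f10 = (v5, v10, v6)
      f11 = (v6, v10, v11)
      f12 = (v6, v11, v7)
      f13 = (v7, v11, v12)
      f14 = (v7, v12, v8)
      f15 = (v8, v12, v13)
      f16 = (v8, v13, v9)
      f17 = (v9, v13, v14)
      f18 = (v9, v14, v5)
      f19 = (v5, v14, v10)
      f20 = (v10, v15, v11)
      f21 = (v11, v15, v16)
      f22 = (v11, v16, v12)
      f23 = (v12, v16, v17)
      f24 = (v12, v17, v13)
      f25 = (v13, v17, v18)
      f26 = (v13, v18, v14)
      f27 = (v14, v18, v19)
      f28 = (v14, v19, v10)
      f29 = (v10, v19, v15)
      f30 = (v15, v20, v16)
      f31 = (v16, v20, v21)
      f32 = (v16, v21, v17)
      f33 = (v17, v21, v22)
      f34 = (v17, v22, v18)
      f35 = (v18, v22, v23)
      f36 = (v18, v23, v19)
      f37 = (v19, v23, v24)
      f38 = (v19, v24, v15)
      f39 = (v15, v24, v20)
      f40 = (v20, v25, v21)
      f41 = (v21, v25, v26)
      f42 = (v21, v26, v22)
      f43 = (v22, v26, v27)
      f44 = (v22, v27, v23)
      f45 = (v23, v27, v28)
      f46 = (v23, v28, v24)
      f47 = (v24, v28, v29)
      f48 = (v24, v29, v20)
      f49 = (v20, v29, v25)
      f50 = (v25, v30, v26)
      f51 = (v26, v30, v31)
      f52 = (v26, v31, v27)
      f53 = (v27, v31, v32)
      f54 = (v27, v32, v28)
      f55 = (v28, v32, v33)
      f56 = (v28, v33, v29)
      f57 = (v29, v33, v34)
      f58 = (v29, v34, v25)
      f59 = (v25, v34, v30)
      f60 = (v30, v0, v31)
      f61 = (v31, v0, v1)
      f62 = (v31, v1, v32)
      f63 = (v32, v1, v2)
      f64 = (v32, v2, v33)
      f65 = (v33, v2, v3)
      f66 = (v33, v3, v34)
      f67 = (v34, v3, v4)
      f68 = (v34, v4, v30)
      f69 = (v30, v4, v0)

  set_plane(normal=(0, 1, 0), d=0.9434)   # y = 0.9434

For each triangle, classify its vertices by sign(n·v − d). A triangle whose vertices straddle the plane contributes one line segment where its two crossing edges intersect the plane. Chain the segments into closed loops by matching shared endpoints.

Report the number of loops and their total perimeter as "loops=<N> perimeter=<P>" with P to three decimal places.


loops=2 perimeter=6.343

Straddling triangles (22 of 70):
  (v0,v5,v1) [-+-] → (2.42571, 0.9434, 0)–(2.21294, 0.9434, 0.292896)  len=0.3620
  (v1,v5,v6) [-++] → (2.21294, 0.9434, 0.292896)–(2.05948, 0.9434, 0.5041)  len=0.2611
  (v1,v6,v2) [-+-] → (2.05948, 0.9434, 0.5041)–(1.75133, 0.9434, 0.403949)  len=0.3240
  (v2,v6,v7) [-++] → (1.75133, 0.9434, 0.403949)–(1.46693, 0.9434, 0.3115)  len=0.2990
  (v2,v7,v3) [-+-] → (1.46693, 0.9434, 0.3115)–(1.46693, 0.9434, 0.0797777)  len=0.2317
  (v3,v7,v8) [-++] → (1.46693, 0.9434, 0.0797777)–(1.46693, 0.9434, -0.3115)  len=0.3913
  (v3,v8,v4) [-+-] → (1.46693, 0.9434, -0.3115)–(1.68734, 0.9434, -0.383137)  len=0.2318
  (v4,v8,v9) [-++] → (1.68734, 0.9434, -0.383137)–(2.05948, 0.9434, -0.5041)  len=0.3913
  (v4,v9,v0) [-+-] → (2.05948, 0.9434, -0.5041)–(2.2499, 0.9434, -0.24197)  len=0.3240
  (v0,v9,v5) [-++] → (2.2499, 0.9434, -0.24197)–(2.42571, 0.9434, 0)  len=0.2991
  (v12,v16,v17) [++-] → (-1.95897, 0.9434, 0.393754)–(-1.59331, 0.9434, 0.3115)  len=0.3748
  (v12,v17,v13) [+-+] → (-1.59331, 0.9434, 0.3115)–(-1.59331, 0.9434, 0.245694)  len=0.0658
  (v13,v17,v18) [+--] → (-1.59331, 0.9434, 0.245694)–(-1.59331, 0.9434, -0.3115)  len=0.5572
  (v13,v18,v14) [+-+] → (-1.59331, 0.9434, -0.3115)–(-1.65145, 0.9434, -0.324577)  len=0.0596
  (v14,v18,v19) [+-+] → (-1.65145, 0.9434, -0.324577)–(-1.95897, 0.9434, -0.393754)  len=0.3152
  (v15,v20,v16) [+-+] → (-2.5948, 0.9434, 0)–(-2.28557, 0.9434, 0.472372)  len=0.5646
  (v16,v20,v21) [+--] → (-2.28557, 0.9434, 0.472372)–(-2.2648, 0.9434, 0.5041)  len=0.0379
  (v16,v21,v17) [+--] → (-2.2648, 0.9434, 0.5041)–(-1.95897, 0.9434, 0.393754)  len=0.3251
  (v18,v23,v19) [--+] → (-2.22394, 0.9434, -0.489357)–(-1.95897, 0.9434, -0.393754)  len=0.2817
  (v19,v23,v24) [+--] → (-2.22394, 0.9434, -0.489357)–(-2.2648, 0.9434, -0.5041)  len=0.0434
  (v19,v24,v15) [+-+] → (-2.2648, 0.9434, -0.5041)–(-2.55162, 0.9434, -0.0659554)  len=0.5237
  (v15,v24,v20) [+--] → (-2.55162, 0.9434, -0.0659554)–(-2.5948, 0.9434, 0)  len=0.0788

Chained into 2 loop(s):
  loop 1: 10 segments, perimeter = 3.1153
  loop 2: 12 segments, perimeter = 3.2279
Total perimeter = 6.343


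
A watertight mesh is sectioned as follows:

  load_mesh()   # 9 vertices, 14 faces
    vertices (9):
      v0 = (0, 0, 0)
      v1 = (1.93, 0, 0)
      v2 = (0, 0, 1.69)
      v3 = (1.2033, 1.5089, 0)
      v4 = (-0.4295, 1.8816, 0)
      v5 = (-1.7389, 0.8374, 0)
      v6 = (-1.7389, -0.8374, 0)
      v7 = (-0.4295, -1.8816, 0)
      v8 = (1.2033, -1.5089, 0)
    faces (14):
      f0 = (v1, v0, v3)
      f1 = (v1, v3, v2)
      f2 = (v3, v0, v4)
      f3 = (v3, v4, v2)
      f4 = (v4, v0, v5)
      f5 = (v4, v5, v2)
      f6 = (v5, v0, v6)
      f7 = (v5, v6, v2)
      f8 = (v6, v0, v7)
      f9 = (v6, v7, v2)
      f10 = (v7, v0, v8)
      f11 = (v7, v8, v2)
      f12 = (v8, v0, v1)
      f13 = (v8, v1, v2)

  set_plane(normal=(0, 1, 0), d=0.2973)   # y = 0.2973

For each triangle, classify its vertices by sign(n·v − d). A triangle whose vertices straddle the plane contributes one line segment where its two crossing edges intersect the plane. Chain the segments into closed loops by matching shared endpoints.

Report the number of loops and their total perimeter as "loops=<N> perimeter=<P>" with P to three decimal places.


Straddling triangles (8 of 14):
  (v1,v0,v3) [--+] → (0.237087, 0.2973, 0)–(1.78682, 0.2973, 0)  len=1.5497
  (v1,v3,v2) [-+-] → (1.78682, 0.2973, 0)–(0.237087, 0.2973, 1.35702)  len=2.0599
  (v3,v0,v4) [+-+] → (0.237087, 0.2973, 0)–(-0.0678626, 0.2973, 0)  len=0.3049
  (v3,v4,v2) [++-] → (-0.0678626, 0.2973, 1.42297)–(0.237087, 0.2973, 1.35702)  len=0.3120
  (v4,v0,v5) [+-+] → (-0.0678626, 0.2973, 0)–(-0.617357, 0.2973, 0)  len=0.5495
  (v4,v5,v2) [++-] → (-0.617357, 0.2973, 1.09)–(-0.0678626, 0.2973, 1.42297)  len=0.6425
  (v5,v0,v6) [+--] → (-0.617357, 0.2973, 0)–(-1.7389, 0.2973, 0)  len=1.1215
  (v5,v6,v2) [+--] → (-1.7389, 0.2973, 0)–(-0.617357, 0.2973, 1.09)  len=1.5640

Chained into 1 loop(s):
  loop 1: 8 segments, perimeter = 8.1041
Total perimeter = 8.104

loops=1 perimeter=8.104


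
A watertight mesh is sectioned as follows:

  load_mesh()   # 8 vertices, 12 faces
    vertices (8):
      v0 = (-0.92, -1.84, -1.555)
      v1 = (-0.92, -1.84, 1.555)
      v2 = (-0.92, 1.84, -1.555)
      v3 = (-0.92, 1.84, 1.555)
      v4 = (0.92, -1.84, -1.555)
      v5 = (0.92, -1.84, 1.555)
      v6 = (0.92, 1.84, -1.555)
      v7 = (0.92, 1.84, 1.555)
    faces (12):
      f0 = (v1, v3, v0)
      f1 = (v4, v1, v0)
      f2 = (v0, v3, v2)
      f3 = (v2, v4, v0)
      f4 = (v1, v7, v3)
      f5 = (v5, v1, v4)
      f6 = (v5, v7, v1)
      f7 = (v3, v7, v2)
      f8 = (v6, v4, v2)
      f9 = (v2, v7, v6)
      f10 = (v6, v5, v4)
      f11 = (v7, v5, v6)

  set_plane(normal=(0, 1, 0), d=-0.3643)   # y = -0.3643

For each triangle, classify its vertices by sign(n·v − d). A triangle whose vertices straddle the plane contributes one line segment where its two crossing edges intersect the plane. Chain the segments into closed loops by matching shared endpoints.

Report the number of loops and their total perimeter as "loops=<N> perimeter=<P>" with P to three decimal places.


Straddling triangles (8 of 12):
  (v1,v3,v0) [-+-] → (-0.92, -0.3643, 1.555)–(-0.92, -0.3643, -0.307873)  len=1.8629
  (v0,v3,v2) [-++] → (-0.92, -0.3643, -0.307873)–(-0.92, -0.3643, -1.555)  len=1.2471
  (v2,v4,v0) [+--] → (0.18215, -0.3643, -1.555)–(-0.92, -0.3643, -1.555)  len=1.1022
  (v1,v7,v3) [-++] → (-0.18215, -0.3643, 1.555)–(-0.92, -0.3643, 1.555)  len=0.7379
  (v5,v7,v1) [-+-] → (0.92, -0.3643, 1.555)–(-0.18215, -0.3643, 1.555)  len=1.1022
  (v6,v4,v2) [+-+] → (0.92, -0.3643, -1.555)–(0.18215, -0.3643, -1.555)  len=0.7379
  (v6,v5,v4) [+--] → (0.92, -0.3643, 0.307873)–(0.92, -0.3643, -1.555)  len=1.8629
  (v7,v5,v6) [+-+] → (0.92, -0.3643, 1.555)–(0.92, -0.3643, 0.307873)  len=1.2471

Chained into 1 loop(s):
  loop 1: 8 segments, perimeter = 9.9000
Total perimeter = 9.900

loops=1 perimeter=9.900


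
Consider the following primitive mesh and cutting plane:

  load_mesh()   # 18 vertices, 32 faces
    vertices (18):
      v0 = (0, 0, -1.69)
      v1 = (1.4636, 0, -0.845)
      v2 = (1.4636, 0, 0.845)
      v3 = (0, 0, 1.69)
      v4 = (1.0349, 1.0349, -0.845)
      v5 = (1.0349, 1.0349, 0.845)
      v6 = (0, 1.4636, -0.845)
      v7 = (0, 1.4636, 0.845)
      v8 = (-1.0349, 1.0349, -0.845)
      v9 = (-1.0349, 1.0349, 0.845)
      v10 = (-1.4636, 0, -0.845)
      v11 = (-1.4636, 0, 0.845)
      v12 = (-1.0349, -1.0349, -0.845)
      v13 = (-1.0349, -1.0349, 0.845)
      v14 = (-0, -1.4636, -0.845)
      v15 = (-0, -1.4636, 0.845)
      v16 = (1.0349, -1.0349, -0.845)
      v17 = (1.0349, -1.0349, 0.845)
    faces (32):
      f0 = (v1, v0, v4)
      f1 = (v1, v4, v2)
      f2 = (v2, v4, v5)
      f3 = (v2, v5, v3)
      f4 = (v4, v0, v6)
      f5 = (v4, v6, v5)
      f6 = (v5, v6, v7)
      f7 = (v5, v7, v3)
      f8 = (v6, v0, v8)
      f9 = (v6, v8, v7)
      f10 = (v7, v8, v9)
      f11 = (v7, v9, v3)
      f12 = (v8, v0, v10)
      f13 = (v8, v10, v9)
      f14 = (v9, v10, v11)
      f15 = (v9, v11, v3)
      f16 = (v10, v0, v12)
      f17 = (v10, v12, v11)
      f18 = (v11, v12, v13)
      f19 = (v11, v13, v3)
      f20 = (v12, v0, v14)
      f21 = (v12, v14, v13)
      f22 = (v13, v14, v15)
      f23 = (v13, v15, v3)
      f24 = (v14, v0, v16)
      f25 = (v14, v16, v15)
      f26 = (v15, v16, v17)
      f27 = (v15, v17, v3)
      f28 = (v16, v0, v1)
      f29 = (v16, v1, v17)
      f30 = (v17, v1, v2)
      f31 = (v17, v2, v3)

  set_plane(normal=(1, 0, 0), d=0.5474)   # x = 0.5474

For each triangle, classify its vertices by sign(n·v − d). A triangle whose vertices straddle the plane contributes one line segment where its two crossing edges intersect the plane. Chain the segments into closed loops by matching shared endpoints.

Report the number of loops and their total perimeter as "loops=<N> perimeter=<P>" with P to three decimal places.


loops=1 perimeter=8.816

Straddling triangles (12 of 32):
  (v1,v0,v4) [+-+] → (0.5474, 0, -1.37396)–(0.5474, 0.5474, -1.24305)  len=0.5628
  (v2,v5,v3) [++-] → (0.5474, 0.5474, 1.24305)–(0.5474, 0, 1.37396)  len=0.5628
  (v4,v0,v6) [+--] → (0.5474, 0.5474, -1.24305)–(0.5474, 1.23684, -0.845)  len=0.7961
  (v4,v6,v5) [+-+] → (0.5474, 1.23684, -0.845)–(0.5474, 1.23684, 0.0489086)  len=0.8939
  (v5,v6,v7) [+--] → (0.5474, 1.23684, 0.0489086)–(0.5474, 1.23684, 0.845)  len=0.7961
  (v5,v7,v3) [+--] → (0.5474, 1.23684, 0.845)–(0.5474, 0.5474, 1.24305)  len=0.7961
  (v14,v0,v16) [--+] → (0.5474, -0.5474, -1.24305)–(0.5474, -1.23684, -0.845)  len=0.7961
  (v14,v16,v15) [-+-] → (0.5474, -1.23684, -0.845)–(0.5474, -1.23684, -0.0489086)  len=0.7961
  (v15,v16,v17) [-++] → (0.5474, -1.23684, -0.0489086)–(0.5474, -1.23684, 0.845)  len=0.8939
  (v15,v17,v3) [-+-] → (0.5474, -1.23684, 0.845)–(0.5474, -0.5474, 1.24305)  len=0.7961
  (v16,v0,v1) [+-+] → (0.5474, -0.5474, -1.24305)–(0.5474, 0, -1.37396)  len=0.5628
  (v17,v2,v3) [++-] → (0.5474, 0, 1.37396)–(0.5474, -0.5474, 1.24305)  len=0.5628

Chained into 1 loop(s):
  loop 1: 12 segments, perimeter = 8.8157
Total perimeter = 8.816


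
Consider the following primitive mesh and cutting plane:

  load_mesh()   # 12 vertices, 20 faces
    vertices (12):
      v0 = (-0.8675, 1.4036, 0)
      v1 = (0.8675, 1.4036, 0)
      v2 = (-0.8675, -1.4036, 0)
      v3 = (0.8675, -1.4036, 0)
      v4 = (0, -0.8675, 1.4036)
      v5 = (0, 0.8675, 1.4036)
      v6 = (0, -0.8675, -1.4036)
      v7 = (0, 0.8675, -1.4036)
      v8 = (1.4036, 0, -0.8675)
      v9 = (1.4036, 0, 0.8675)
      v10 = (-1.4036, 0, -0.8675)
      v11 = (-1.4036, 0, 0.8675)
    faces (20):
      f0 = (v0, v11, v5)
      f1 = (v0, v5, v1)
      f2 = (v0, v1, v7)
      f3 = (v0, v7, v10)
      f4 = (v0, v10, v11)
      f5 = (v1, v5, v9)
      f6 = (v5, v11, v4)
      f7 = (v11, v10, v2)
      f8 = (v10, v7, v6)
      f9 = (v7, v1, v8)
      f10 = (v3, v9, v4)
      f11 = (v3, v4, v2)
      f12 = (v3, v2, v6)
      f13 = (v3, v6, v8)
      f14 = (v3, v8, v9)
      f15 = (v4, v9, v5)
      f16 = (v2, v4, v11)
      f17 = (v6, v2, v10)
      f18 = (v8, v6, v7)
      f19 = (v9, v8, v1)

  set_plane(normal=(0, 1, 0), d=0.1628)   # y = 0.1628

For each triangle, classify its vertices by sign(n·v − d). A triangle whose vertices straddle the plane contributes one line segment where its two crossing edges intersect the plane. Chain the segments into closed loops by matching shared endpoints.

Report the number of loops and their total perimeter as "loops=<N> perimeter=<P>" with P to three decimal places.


Straddling triangles (10 of 20):
  (v0,v11,v5) [+-+] → (-1.34142, 0.1628, 0.766881)–(-1.14019, 0.1628, 0.968108)  len=0.2846
  (v0,v7,v10) [++-] → (-1.14019, 0.1628, -0.968108)–(-1.34142, 0.1628, -0.766881)  len=0.2846
  (v0,v10,v11) [+--] → (-1.34142, 0.1628, -0.766881)–(-1.34142, 0.1628, 0.766881)  len=1.5338
  (v1,v5,v9) [++-] → (1.14019, 0.1628, 0.968108)–(1.34142, 0.1628, 0.766881)  len=0.2846
  (v5,v11,v4) [+--] → (-1.14019, 0.1628, 0.968108)–(0, 0.1628, 1.4036)  len=1.2205
  (v10,v7,v6) [-+-] → (-1.14019, 0.1628, -0.968108)–(0, 0.1628, -1.4036)  len=1.2205
  (v7,v1,v8) [++-] → (1.34142, 0.1628, -0.766881)–(1.14019, 0.1628, -0.968108)  len=0.2846
  (v4,v9,v5) [--+] → (1.14019, 0.1628, 0.968108)–(0, 0.1628, 1.4036)  len=1.2205
  (v8,v6,v7) [--+] → (0, 0.1628, -1.4036)–(1.14019, 0.1628, -0.968108)  len=1.2205
  (v9,v8,v1) [--+] → (1.34142, 0.1628, -0.766881)–(1.34142, 0.1628, 0.766881)  len=1.5338

Chained into 1 loop(s):
  loop 1: 10 segments, perimeter = 9.0880
Total perimeter = 9.088

loops=1 perimeter=9.088


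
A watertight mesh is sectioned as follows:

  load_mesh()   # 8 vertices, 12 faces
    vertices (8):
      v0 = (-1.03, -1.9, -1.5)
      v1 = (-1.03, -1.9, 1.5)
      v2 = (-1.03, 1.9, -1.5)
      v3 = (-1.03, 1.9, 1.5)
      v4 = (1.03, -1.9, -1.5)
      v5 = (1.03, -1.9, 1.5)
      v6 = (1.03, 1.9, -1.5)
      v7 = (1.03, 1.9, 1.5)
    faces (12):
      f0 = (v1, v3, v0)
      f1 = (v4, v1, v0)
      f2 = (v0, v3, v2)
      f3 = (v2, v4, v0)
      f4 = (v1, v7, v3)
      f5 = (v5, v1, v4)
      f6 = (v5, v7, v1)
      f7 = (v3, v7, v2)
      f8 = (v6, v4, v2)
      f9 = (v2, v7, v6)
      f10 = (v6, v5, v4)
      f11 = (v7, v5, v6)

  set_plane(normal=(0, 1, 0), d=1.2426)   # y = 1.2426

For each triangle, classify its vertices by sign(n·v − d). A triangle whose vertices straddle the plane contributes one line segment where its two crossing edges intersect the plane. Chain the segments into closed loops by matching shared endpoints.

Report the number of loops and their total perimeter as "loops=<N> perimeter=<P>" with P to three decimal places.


loops=1 perimeter=10.120

Straddling triangles (8 of 12):
  (v1,v3,v0) [-+-] → (-1.03, 1.2426, 1.5)–(-1.03, 1.2426, 0.981)  len=0.5190
  (v0,v3,v2) [-++] → (-1.03, 1.2426, 0.981)–(-1.03, 1.2426, -1.5)  len=2.4810
  (v2,v4,v0) [+--] → (-0.67362, 1.2426, -1.5)–(-1.03, 1.2426, -1.5)  len=0.3564
  (v1,v7,v3) [-++] → (0.67362, 1.2426, 1.5)–(-1.03, 1.2426, 1.5)  len=1.7036
  (v5,v7,v1) [-+-] → (1.03, 1.2426, 1.5)–(0.67362, 1.2426, 1.5)  len=0.3564
  (v6,v4,v2) [+-+] → (1.03, 1.2426, -1.5)–(-0.67362, 1.2426, -1.5)  len=1.7036
  (v6,v5,v4) [+--] → (1.03, 1.2426, -0.981)–(1.03, 1.2426, -1.5)  len=0.5190
  (v7,v5,v6) [+-+] → (1.03, 1.2426, 1.5)–(1.03, 1.2426, -0.981)  len=2.4810

Chained into 1 loop(s):
  loop 1: 8 segments, perimeter = 10.1200
Total perimeter = 10.120


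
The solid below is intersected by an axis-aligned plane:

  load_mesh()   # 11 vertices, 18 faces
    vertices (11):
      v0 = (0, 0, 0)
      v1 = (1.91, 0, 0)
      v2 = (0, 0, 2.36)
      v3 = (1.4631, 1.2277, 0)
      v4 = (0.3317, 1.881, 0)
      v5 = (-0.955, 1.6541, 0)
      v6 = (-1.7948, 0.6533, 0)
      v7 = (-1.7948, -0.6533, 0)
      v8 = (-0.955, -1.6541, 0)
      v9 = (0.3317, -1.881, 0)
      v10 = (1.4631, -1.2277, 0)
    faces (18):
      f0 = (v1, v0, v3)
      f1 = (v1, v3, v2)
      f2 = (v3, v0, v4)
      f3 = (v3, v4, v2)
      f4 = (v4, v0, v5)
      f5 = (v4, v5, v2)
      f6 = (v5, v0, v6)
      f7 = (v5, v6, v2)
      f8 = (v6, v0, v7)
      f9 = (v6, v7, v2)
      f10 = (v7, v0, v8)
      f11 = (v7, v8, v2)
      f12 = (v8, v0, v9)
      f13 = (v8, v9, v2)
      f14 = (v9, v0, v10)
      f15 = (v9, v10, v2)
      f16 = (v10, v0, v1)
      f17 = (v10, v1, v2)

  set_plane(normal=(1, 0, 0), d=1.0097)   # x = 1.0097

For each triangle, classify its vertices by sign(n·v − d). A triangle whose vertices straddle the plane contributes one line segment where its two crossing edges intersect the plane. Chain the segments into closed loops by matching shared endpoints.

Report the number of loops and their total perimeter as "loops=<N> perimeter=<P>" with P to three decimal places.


loops=1 perimeter=6.784

Straddling triangles (8 of 18):
  (v1,v0,v3) [+-+] → (1.0097, 0, 0)–(1.0097, 0.847248, 0)  len=0.8472
  (v1,v3,v2) [++-] → (1.0097, 0.847248, 0.73134)–(1.0097, 0, 1.11241)  len=0.9290
  (v3,v0,v4) [+--] → (1.0097, 0.847248, 0)–(1.0097, 1.48951, 0)  len=0.6423
  (v3,v4,v2) [+--] → (1.0097, 1.48951, 0)–(1.0097, 0.847248, 0.73134)  len=0.9733
  (v9,v0,v10) [--+] → (1.0097, -0.847248, 0)–(1.0097, -1.48951, 0)  len=0.6423
  (v9,v10,v2) [-+-] → (1.0097, -1.48951, 0)–(1.0097, -0.847248, 0.73134)  len=0.9733
  (v10,v0,v1) [+-+] → (1.0097, -0.847248, 0)–(1.0097, 0, 0)  len=0.8472
  (v10,v1,v2) [++-] → (1.0097, 0, 1.11241)–(1.0097, -0.847248, 0.73134)  len=0.9290

Chained into 1 loop(s):
  loop 1: 8 segments, perimeter = 6.7837
Total perimeter = 6.784


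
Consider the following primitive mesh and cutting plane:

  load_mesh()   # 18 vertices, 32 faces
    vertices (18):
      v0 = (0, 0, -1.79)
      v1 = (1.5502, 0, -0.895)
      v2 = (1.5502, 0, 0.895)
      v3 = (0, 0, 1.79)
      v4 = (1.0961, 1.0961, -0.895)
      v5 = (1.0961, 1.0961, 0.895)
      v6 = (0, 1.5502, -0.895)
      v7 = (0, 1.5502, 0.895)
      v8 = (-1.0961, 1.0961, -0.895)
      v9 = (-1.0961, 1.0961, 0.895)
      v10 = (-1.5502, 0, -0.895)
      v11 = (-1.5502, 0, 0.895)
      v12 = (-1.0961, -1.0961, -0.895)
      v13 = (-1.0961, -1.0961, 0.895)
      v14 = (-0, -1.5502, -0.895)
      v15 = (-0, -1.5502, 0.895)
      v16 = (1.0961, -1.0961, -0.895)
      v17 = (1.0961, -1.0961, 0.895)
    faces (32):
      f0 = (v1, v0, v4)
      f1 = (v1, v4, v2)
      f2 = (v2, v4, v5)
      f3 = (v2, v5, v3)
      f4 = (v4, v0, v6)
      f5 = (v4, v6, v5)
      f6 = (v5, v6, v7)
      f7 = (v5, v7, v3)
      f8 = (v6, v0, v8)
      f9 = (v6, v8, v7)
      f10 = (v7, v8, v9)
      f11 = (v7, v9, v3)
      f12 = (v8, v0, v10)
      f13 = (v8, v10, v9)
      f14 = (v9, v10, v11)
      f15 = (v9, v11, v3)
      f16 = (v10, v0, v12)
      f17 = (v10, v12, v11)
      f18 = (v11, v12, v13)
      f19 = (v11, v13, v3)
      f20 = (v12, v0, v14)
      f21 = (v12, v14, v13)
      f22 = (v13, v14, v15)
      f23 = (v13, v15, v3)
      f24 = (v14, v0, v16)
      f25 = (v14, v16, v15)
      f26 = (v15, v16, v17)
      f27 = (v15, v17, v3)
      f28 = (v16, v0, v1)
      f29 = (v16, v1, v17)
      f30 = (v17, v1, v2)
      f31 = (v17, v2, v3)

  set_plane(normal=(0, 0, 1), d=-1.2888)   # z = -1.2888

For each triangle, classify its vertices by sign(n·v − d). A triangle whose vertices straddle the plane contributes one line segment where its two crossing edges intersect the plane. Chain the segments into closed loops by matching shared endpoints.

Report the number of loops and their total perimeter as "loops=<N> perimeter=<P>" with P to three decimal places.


loops=1 perimeter=5.315

Straddling triangles (8 of 32):
  (v1,v0,v4) [+-+] → (0.868112, 0, -1.2888)–(0.613816, 0.613816, -1.2888)  len=0.6644
  (v4,v0,v6) [+-+] → (0.613816, 0.613816, -1.2888)–(0, 0.868112, -1.2888)  len=0.6644
  (v6,v0,v8) [+-+] → (0, 0.868112, -1.2888)–(-0.613816, 0.613816, -1.2888)  len=0.6644
  (v8,v0,v10) [+-+] → (-0.613816, 0.613816, -1.2888)–(-0.868112, 0, -1.2888)  len=0.6644
  (v10,v0,v12) [+-+] → (-0.868112, 0, -1.2888)–(-0.613816, -0.613816, -1.2888)  len=0.6644
  (v12,v0,v14) [+-+] → (-0.613816, -0.613816, -1.2888)–(0, -0.868112, -1.2888)  len=0.6644
  (v14,v0,v16) [+-+] → (0, -0.868112, -1.2888)–(0.613816, -0.613816, -1.2888)  len=0.6644
  (v16,v0,v1) [+-+] → (0.613816, -0.613816, -1.2888)–(0.868112, 0, -1.2888)  len=0.6644

Chained into 1 loop(s):
  loop 1: 8 segments, perimeter = 5.3153
Total perimeter = 5.315


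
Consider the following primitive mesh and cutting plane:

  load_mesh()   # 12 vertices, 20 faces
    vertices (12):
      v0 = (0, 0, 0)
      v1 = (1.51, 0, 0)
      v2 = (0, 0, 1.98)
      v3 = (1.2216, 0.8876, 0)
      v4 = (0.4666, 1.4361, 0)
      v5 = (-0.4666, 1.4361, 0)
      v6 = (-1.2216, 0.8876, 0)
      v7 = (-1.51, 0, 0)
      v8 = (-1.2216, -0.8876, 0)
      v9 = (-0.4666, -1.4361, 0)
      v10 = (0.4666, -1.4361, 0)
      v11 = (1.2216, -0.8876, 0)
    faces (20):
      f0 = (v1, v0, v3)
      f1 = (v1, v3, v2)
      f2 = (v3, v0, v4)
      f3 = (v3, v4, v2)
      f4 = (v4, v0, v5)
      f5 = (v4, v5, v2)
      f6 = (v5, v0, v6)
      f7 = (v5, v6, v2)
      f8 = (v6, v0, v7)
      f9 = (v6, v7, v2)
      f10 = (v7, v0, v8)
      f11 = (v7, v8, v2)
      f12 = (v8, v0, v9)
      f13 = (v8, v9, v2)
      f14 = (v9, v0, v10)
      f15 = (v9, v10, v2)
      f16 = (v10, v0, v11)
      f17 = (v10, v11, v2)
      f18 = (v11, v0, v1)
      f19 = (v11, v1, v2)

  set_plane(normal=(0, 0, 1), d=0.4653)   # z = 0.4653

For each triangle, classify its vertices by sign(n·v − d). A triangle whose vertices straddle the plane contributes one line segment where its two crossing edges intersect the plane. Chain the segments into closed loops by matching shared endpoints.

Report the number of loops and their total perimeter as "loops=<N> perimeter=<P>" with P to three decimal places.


Straddling triangles (10 of 20):
  (v1,v3,v2) [--+] → (0.934524, 0.679014, 0.4653)–(1.15515, 0, 0.4653)  len=0.7140
  (v3,v4,v2) [--+] → (0.356949, 1.09862, 0.4653)–(0.934524, 0.679014, 0.4653)  len=0.7139
  (v4,v5,v2) [--+] → (-0.356949, 1.09862, 0.4653)–(0.356949, 1.09862, 0.4653)  len=0.7139
  (v5,v6,v2) [--+] → (-0.934524, 0.679014, 0.4653)–(-0.356949, 1.09862, 0.4653)  len=0.7139
  (v6,v7,v2) [--+] → (-1.15515, 0, 0.4653)–(-0.934524, 0.679014, 0.4653)  len=0.7140
  (v7,v8,v2) [--+] → (-0.934524, -0.679014, 0.4653)–(-1.15515, 0, 0.4653)  len=0.7140
  (v8,v9,v2) [--+] → (-0.356949, -1.09862, 0.4653)–(-0.934524, -0.679014, 0.4653)  len=0.7139
  (v9,v10,v2) [--+] → (0.356949, -1.09862, 0.4653)–(-0.356949, -1.09862, 0.4653)  len=0.7139
  (v10,v11,v2) [--+] → (0.934524, -0.679014, 0.4653)–(0.356949, -1.09862, 0.4653)  len=0.7139
  (v11,v1,v2) [--+] → (1.15515, 0, 0.4653)–(0.934524, -0.679014, 0.4653)  len=0.7140

Chained into 1 loop(s):
  loop 1: 10 segments, perimeter = 7.1392
Total perimeter = 7.139

loops=1 perimeter=7.139


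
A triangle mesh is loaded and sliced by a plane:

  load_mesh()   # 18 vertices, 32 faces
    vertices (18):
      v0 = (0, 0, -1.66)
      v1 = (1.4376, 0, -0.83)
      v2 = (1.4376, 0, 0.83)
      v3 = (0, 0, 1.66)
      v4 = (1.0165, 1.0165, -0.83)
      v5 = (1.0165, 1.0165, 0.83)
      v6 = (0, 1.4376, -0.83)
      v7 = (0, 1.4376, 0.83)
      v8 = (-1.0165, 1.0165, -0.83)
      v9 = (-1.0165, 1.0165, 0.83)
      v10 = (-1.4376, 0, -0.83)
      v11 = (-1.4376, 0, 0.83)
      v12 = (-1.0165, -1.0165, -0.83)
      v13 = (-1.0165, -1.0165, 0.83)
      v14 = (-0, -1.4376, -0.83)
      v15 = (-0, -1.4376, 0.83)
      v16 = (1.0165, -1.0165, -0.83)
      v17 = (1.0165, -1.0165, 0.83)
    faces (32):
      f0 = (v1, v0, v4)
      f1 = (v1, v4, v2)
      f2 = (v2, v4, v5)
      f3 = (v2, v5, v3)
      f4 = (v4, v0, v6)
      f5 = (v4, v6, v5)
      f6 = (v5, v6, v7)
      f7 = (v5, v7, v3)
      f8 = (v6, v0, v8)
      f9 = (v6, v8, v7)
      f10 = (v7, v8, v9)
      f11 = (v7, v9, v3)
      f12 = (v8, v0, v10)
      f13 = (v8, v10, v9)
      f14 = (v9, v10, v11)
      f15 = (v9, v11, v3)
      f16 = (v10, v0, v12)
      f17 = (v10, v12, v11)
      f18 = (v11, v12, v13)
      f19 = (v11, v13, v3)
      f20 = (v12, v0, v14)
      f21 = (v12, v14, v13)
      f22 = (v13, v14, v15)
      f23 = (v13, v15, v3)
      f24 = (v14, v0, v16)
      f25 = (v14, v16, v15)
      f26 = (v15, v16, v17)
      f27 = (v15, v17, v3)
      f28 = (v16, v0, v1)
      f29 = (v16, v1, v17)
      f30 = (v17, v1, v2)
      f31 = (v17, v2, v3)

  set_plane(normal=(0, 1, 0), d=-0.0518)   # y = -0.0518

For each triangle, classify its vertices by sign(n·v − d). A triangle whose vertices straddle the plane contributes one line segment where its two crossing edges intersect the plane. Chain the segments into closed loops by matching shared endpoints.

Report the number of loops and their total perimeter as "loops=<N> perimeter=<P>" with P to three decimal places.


loops=1 perimeter=9.835

Straddling triangles (12 of 32):
  (v10,v0,v12) [++-] → (-0.0518, -0.0518, -1.6177)–(-1.41614, -0.0518, -0.83)  len=1.5754
  (v10,v12,v11) [+-+] → (-1.41614, -0.0518, -0.83)–(-1.41614, -0.0518, 0.745408)  len=1.5754
  (v11,v12,v13) [+--] → (-1.41614, -0.0518, 0.745408)–(-1.41614, -0.0518, 0.83)  len=0.0846
  (v11,v13,v3) [+-+] → (-1.41614, -0.0518, 0.83)–(-0.0518, -0.0518, 1.6177)  len=1.5754
  (v12,v0,v14) [-+-] → (-0.0518, -0.0518, -1.6177)–(0, -0.0518, -1.63009)  len=0.0533
  (v13,v15,v3) [--+] → (0, -0.0518, 1.63009)–(-0.0518, -0.0518, 1.6177)  len=0.0533
  (v14,v0,v16) [-+-] → (0, -0.0518, -1.63009)–(0.0518, -0.0518, -1.6177)  len=0.0533
  (v15,v17,v3) [--+] → (0.0518, -0.0518, 1.6177)–(0, -0.0518, 1.63009)  len=0.0533
  (v16,v0,v1) [-++] → (0.0518, -0.0518, -1.6177)–(1.41614, -0.0518, -0.83)  len=1.5754
  (v16,v1,v17) [-+-] → (1.41614, -0.0518, -0.83)–(1.41614, -0.0518, -0.745408)  len=0.0846
  (v17,v1,v2) [-++] → (1.41614, -0.0518, -0.745408)–(1.41614, -0.0518, 0.83)  len=1.5754
  (v17,v2,v3) [-++] → (1.41614, -0.0518, 0.83)–(0.0518, -0.0518, 1.6177)  len=1.5754

Chained into 1 loop(s):
  loop 1: 12 segments, perimeter = 9.8347
Total perimeter = 9.835


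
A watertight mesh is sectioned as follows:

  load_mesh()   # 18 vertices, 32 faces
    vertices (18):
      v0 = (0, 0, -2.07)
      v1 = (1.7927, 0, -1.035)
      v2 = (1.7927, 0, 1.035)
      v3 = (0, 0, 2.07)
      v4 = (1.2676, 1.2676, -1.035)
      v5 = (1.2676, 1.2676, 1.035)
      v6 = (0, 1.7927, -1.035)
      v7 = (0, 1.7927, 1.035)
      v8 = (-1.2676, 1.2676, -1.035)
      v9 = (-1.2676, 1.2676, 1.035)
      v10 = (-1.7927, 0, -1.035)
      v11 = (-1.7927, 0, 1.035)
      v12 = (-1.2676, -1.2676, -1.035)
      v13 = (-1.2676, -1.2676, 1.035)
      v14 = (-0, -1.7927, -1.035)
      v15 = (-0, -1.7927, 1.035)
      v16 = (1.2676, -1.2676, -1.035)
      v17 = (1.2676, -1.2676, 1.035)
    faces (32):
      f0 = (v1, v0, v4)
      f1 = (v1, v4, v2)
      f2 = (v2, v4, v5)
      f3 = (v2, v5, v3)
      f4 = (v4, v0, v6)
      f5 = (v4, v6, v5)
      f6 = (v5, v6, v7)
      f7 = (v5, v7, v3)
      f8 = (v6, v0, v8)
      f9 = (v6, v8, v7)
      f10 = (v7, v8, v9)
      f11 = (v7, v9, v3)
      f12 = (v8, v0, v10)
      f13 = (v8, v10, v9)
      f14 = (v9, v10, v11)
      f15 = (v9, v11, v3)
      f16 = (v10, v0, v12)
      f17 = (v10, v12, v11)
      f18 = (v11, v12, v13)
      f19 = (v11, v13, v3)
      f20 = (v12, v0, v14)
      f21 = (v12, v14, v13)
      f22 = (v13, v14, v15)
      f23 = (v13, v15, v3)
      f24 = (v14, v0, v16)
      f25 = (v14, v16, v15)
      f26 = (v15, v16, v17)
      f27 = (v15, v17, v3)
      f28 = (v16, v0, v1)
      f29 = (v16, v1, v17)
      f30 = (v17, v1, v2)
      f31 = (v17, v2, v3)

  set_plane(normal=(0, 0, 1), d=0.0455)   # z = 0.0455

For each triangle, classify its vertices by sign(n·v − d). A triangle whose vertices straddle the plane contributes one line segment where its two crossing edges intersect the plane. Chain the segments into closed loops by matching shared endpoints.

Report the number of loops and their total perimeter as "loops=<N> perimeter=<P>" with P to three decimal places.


Straddling triangles (16 of 32):
  (v1,v4,v2) [--+] → (1.54169, 0.605937, 0.0455)–(1.7927, 0, 0.0455)  len=0.6559
  (v2,v4,v5) [+-+] → (1.54169, 0.605937, 0.0455)–(1.2676, 1.2676, 0.0455)  len=0.7162
  (v4,v6,v5) [--+] → (0.661663, 1.51861, 0.0455)–(1.2676, 1.2676, 0.0455)  len=0.6559
  (v5,v6,v7) [+-+] → (0.661663, 1.51861, 0.0455)–(0, 1.7927, 0.0455)  len=0.7162
  (v6,v8,v7) [--+] → (-0.605937, 1.54169, 0.0455)–(0, 1.7927, 0.0455)  len=0.6559
  (v7,v8,v9) [+-+] → (-0.605937, 1.54169, 0.0455)–(-1.2676, 1.2676, 0.0455)  len=0.7162
  (v8,v10,v9) [--+] → (-1.51861, 0.661663, 0.0455)–(-1.2676, 1.2676, 0.0455)  len=0.6559
  (v9,v10,v11) [+-+] → (-1.51861, 0.661663, 0.0455)–(-1.7927, 0, 0.0455)  len=0.7162
  (v10,v12,v11) [--+] → (-1.54169, -0.605937, 0.0455)–(-1.7927, 0, 0.0455)  len=0.6559
  (v11,v12,v13) [+-+] → (-1.54169, -0.605937, 0.0455)–(-1.2676, -1.2676, 0.0455)  len=0.7162
  (v12,v14,v13) [--+] → (-0.661663, -1.51861, 0.0455)–(-1.2676, -1.2676, 0.0455)  len=0.6559
  (v13,v14,v15) [+-+] → (-0.661663, -1.51861, 0.0455)–(0, -1.7927, 0.0455)  len=0.7162
  (v14,v16,v15) [--+] → (0.605937, -1.54169, 0.0455)–(0, -1.7927, 0.0455)  len=0.6559
  (v15,v16,v17) [+-+] → (0.605937, -1.54169, 0.0455)–(1.2676, -1.2676, 0.0455)  len=0.7162
  (v16,v1,v17) [--+] → (1.51861, -0.661663, 0.0455)–(1.2676, -1.2676, 0.0455)  len=0.6559
  (v17,v1,v2) [+-+] → (1.51861, -0.661663, 0.0455)–(1.7927, 0, 0.0455)  len=0.7162

Chained into 1 loop(s):
  loop 1: 16 segments, perimeter = 10.9765
Total perimeter = 10.976

loops=1 perimeter=10.976


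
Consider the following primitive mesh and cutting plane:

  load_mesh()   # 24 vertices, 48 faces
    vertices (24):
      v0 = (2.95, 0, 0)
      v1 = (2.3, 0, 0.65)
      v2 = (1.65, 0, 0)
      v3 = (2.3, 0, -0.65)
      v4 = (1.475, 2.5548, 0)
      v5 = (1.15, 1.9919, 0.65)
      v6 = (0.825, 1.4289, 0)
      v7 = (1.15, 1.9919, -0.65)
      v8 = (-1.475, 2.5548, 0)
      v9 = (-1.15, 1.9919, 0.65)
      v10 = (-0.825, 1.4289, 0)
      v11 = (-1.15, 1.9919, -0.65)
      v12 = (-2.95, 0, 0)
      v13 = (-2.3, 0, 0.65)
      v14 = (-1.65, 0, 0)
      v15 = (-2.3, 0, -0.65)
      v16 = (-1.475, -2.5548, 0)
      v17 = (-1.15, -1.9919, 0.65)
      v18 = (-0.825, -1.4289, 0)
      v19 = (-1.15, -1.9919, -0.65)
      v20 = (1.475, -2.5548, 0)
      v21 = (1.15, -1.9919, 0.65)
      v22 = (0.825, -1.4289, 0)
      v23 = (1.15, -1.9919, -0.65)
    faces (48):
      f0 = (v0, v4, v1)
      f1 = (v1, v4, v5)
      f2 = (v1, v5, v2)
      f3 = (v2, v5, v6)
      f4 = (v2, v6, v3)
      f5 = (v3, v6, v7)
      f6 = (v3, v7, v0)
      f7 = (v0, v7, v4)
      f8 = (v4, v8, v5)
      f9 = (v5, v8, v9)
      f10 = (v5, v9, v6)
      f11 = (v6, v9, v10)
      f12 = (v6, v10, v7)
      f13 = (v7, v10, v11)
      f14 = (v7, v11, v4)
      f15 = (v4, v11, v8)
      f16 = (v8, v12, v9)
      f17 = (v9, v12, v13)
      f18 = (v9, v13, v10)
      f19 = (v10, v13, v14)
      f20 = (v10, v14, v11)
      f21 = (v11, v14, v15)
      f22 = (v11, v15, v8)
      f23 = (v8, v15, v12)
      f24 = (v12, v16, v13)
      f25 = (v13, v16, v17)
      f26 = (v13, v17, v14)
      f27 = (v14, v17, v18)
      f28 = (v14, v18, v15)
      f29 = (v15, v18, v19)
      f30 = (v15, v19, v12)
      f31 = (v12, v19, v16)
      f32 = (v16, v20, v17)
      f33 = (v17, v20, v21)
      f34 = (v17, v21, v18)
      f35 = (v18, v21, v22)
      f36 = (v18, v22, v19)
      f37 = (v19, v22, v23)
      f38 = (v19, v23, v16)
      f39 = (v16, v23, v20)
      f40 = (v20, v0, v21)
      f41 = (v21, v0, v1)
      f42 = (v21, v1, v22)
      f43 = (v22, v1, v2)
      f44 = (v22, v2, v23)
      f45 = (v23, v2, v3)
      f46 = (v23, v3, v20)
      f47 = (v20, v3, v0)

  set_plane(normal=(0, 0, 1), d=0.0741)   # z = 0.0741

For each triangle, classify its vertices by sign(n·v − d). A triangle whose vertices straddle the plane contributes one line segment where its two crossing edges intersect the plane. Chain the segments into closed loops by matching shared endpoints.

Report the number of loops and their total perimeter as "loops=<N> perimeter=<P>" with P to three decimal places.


Straddling triangles (24 of 48):
  (v0,v4,v1) [--+] → (1.56905, 2.26355, 0.0741)–(2.8759, 0, 0.0741)  len=2.6137
  (v1,v4,v5) [+-+] → (1.56905, 2.26355, 0.0741)–(1.43795, 2.49063, 0.0741)  len=0.2622
  (v1,v5,v2) [++-] → (1.593, 0.227077, 0.0741)–(1.7241, 0, 0.0741)  len=0.2622
  (v2,v5,v6) [-+-] → (1.593, 0.227077, 0.0741)–(0.86205, 1.49308, 0.0741)  len=1.4619
  (v4,v8,v5) [--+] → (-1.17575, 2.49063, 0.0741)–(1.43795, 2.49063, 0.0741)  len=2.6137
  (v5,v8,v9) [+-+] → (-1.17575, 2.49063, 0.0741)–(-1.43795, 2.49063, 0.0741)  len=0.2622
  (v5,v9,v6) [++-] → (0.59985, 1.49308, 0.0741)–(0.86205, 1.49308, 0.0741)  len=0.2622
  (v6,v9,v10) [-+-] → (0.59985, 1.49308, 0.0741)–(-0.86205, 1.49308, 0.0741)  len=1.4619
  (v8,v12,v9) [--+] → (-2.7448, 0.227077, 0.0741)–(-1.43795, 2.49063, 0.0741)  len=2.6137
  (v9,v12,v13) [+-+] → (-2.7448, 0.227077, 0.0741)–(-2.8759, 0, 0.0741)  len=0.2622
  (v9,v13,v10) [++-] → (-0.99315, 1.26601, 0.0741)–(-0.86205, 1.49308, 0.0741)  len=0.2622
  (v10,v13,v14) [-+-] → (-0.99315, 1.26601, 0.0741)–(-1.7241, 0, 0.0741)  len=1.4619
  (v12,v16,v13) [--+] → (-1.56905, -2.26355, 0.0741)–(-2.8759, 0, 0.0741)  len=2.6137
  (v13,v16,v17) [+-+] → (-1.56905, -2.26355, 0.0741)–(-1.43795, -2.49063, 0.0741)  len=0.2622
  (v13,v17,v14) [++-] → (-1.593, -0.227077, 0.0741)–(-1.7241, 0, 0.0741)  len=0.2622
  (v14,v17,v18) [-+-] → (-1.593, -0.227077, 0.0741)–(-0.86205, -1.49308, 0.0741)  len=1.4619
  (v16,v20,v17) [--+] → (1.17575, -2.49063, 0.0741)–(-1.43795, -2.49063, 0.0741)  len=2.6137
  (v17,v20,v21) [+-+] → (1.17575, -2.49063, 0.0741)–(1.43795, -2.49063, 0.0741)  len=0.2622
  (v17,v21,v18) [++-] → (-0.59985, -1.49308, 0.0741)–(-0.86205, -1.49308, 0.0741)  len=0.2622
  (v18,v21,v22) [-+-] → (-0.59985, -1.49308, 0.0741)–(0.86205, -1.49308, 0.0741)  len=1.4619
  (v20,v0,v21) [--+] → (2.7448, -0.227077, 0.0741)–(1.43795, -2.49063, 0.0741)  len=2.6137
  (v21,v0,v1) [+-+] → (2.7448, -0.227077, 0.0741)–(2.8759, 0, 0.0741)  len=0.2622
  (v21,v1,v22) [++-] → (0.99315, -1.26601, 0.0741)–(0.86205, -1.49308, 0.0741)  len=0.2622
  (v22,v1,v2) [-+-] → (0.99315, -1.26601, 0.0741)–(1.7241, 0, 0.0741)  len=1.4619

Chained into 2 loop(s):
  loop 1: 12 segments, perimeter = 17.2555
  loop 2: 12 segments, perimeter = 10.3445
Total perimeter = 27.600

loops=2 perimeter=27.600
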